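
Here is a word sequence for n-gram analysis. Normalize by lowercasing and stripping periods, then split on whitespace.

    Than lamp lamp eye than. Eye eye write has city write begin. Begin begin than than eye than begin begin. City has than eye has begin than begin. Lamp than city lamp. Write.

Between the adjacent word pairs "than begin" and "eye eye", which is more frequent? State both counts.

"than begin": 2 occurrences
"eye eye": 1 occurrence

"than begin" (2 vs 1)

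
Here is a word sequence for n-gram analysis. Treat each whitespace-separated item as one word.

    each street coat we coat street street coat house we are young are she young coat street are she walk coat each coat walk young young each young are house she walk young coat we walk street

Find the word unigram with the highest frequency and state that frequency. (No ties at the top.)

Unigram frequencies (highest first):
  coat: 7
  young: 6
  street: 5
  are: 4
  walk: 4
  each: 3
  … (3 more, each ≤ 3)

"coat", 7 times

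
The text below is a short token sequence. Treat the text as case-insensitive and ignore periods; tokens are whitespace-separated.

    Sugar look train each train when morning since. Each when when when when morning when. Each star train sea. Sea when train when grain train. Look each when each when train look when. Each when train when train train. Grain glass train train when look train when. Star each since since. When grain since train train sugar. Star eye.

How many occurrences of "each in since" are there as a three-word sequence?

Scanning the 57 overlapping trigram windows for "each in since":
  (none found)

0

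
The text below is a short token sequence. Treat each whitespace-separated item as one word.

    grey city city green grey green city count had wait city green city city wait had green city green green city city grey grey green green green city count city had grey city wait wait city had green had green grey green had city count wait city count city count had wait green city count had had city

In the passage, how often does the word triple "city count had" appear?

3

Scanning the 56 overlapping trigram windows for "city count had":
  position 7–9: city count had
  position 49–51: city count had
  position 54–56: city count had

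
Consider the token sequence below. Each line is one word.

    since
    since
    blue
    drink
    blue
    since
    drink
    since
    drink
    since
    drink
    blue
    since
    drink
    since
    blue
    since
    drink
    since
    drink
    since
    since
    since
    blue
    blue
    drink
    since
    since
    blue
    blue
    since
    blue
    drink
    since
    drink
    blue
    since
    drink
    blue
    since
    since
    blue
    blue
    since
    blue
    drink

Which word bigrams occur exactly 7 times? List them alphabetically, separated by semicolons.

blue since; drink since; since blue

Bigram counts meeting the condition (exactly 7 times):
  blue since: 7
  drink since: 7
  since blue: 7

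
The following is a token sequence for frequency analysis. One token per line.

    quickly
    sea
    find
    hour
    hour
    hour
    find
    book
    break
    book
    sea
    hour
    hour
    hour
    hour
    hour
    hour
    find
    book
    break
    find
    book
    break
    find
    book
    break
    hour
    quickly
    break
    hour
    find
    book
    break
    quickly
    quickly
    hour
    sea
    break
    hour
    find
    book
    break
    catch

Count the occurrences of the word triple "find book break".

6

Scanning the 41 overlapping trigram windows for "find book break":
  position 7–9: find book break
  position 18–20: find book break
  position 21–23: find book break
  position 24–26: find book break
  position 31–33: find book break
  position 40–42: find book break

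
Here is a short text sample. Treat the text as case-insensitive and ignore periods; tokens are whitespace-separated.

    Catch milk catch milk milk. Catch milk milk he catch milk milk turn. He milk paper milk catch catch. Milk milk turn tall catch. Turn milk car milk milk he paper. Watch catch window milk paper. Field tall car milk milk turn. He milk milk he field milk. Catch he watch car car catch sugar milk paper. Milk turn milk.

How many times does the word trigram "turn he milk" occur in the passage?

2

Scanning the 58 overlapping trigram windows for "turn he milk":
  position 13–15: turn he milk
  position 42–44: turn he milk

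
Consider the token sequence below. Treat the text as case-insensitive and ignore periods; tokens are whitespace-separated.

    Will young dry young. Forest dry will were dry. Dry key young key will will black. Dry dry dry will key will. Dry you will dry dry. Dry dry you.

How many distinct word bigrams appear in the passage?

30 tokens → 29 bigram windows in total.
Repeated bigrams (each contributes count−1 duplicates):
  dry dry: 6
  dry will: 2
  dry you: 2
  key will: 2
  will dry: 2
9 duplicate windows → 29 − 9 = 20 distinct.

20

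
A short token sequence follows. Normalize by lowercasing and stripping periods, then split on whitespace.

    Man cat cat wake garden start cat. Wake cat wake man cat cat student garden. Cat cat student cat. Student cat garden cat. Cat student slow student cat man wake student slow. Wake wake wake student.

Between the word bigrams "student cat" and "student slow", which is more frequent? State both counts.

"student cat": 3 occurrences
"student slow": 2 occurrences

"student cat" (3 vs 2)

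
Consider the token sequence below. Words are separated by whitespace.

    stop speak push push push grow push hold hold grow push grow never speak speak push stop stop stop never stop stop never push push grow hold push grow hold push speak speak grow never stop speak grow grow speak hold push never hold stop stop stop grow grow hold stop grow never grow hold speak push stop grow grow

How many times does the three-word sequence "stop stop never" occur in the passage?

Scanning the 58 overlapping trigram windows for "stop stop never":
  position 18–20: stop stop never
  position 21–23: stop stop never

2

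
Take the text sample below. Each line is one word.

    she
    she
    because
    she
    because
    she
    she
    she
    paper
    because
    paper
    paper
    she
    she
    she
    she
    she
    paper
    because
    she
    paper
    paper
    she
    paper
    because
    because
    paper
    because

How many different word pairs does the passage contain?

9

28 tokens → 27 bigram windows in total.
Repeated bigrams (each contributes count−1 duplicates):
  she she: 7
  paper because: 4
  she paper: 4
  because she: 3
  because paper: 2
  paper paper: 2
  paper she: 2
  she because: 2
18 duplicate windows → 27 − 18 = 9 distinct.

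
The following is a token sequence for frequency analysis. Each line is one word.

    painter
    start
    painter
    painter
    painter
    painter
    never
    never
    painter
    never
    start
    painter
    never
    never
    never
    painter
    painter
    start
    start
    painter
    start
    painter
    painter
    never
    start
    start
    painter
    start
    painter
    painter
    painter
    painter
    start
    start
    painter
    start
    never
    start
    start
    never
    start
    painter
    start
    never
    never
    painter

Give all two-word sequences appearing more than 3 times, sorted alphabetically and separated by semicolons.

Bigram counts meeting the condition (more than 3 times):
  never never: 4
  never start: 4
  painter never: 4
  painter painter: 8
  painter start: 7
  start painter: 8
  start start: 4

never never; never start; painter never; painter painter; painter start; start painter; start start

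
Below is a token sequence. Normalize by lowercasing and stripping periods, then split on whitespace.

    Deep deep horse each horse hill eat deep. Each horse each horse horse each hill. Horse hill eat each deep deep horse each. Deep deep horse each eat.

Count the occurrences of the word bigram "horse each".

5

Scanning the 27 overlapping bigram windows for "horse each":
  position 3–4: horse each
  position 10–11: horse each
  position 13–14: horse each
  position 22–23: horse each
  position 26–27: horse each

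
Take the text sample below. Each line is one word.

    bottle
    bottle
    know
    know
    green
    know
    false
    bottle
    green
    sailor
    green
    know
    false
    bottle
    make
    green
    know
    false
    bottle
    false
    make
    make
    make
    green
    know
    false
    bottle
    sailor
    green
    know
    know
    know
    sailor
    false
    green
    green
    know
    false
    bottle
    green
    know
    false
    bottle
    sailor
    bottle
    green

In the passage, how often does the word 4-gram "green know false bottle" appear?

6

Scanning the 43 overlapping 4-gram windows for "green know false bottle":
  position 5–8: green know false bottle
  position 11–14: green know false bottle
  position 16–19: green know false bottle
  position 24–27: green know false bottle
  position 36–39: green know false bottle
  position 40–43: green know false bottle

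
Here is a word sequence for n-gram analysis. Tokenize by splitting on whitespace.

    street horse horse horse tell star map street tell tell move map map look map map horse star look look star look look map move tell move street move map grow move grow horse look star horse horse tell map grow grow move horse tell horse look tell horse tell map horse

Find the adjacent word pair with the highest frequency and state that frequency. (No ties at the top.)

Bigram frequencies (highest first):
  horse tell: 4
  horse horse: 3
  tell move: 2
  move map: 2
  map map: 2
  look map: 2
  … (27 more, each ≤ 2)

"horse tell", 4 times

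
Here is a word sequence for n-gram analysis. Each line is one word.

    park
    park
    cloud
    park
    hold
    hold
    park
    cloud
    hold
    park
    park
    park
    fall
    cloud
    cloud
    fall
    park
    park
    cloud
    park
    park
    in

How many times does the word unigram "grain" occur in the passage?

0

Scanning the 22 tokens for "grain":
  (none found)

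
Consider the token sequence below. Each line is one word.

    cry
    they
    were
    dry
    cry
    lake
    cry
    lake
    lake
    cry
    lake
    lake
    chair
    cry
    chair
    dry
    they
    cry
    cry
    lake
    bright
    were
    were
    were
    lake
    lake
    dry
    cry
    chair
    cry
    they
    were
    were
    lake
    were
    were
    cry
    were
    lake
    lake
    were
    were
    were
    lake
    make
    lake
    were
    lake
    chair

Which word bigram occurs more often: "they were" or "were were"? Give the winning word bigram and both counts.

"they were": 2 occurrences
"were were": 6 occurrences

"were were" (6 vs 2)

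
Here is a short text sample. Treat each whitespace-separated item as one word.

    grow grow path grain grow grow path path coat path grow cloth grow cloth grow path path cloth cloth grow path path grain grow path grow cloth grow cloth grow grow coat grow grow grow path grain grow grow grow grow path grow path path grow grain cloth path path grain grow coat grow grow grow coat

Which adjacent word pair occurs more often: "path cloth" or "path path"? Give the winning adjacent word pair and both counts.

"path cloth": 1 occurrence
"path path": 5 occurrences

"path path" (5 vs 1)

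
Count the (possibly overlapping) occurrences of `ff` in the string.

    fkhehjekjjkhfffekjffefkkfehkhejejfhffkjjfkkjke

Sliding a length-2 window over the 46 characters (45 positions):
  position 13–14: ff
  position 14–15: ff
  position 19–20: ff
  position 36–37: ff

4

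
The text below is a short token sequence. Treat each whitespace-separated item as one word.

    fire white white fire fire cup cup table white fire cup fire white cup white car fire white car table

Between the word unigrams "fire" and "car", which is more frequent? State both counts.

"fire" (6 vs 2)

"fire": 6 occurrences
"car": 2 occurrences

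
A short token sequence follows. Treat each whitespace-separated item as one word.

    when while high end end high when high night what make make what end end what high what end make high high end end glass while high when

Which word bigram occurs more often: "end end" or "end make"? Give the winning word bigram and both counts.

"end end" (3 vs 1)

"end end": 3 occurrences
"end make": 1 occurrence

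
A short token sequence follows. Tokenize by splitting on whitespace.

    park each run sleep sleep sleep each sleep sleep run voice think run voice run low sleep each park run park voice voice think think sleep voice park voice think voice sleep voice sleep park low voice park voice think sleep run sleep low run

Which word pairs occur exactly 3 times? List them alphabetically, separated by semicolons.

park voice; sleep sleep

Bigram counts meeting the condition (exactly 3 times):
  park voice: 3
  sleep sleep: 3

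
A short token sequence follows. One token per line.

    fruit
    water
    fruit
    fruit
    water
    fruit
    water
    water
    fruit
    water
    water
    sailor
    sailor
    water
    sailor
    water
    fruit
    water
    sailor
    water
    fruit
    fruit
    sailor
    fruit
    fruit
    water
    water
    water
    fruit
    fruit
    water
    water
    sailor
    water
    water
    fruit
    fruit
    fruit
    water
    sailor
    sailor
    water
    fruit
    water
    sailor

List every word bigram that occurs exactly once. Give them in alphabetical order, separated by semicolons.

Bigram counts meeting the condition (exactly once):
  fruit sailor: 1
  sailor fruit: 1

fruit sailor; sailor fruit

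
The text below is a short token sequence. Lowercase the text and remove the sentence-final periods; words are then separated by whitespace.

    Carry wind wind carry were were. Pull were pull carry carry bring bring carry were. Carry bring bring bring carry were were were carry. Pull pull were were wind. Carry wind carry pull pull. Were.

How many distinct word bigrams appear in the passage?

35 tokens → 34 bigram windows in total.
Repeated bigrams (each contributes count−1 duplicates):
  were were: 4
  bring bring: 3
  carry were: 3
  pull were: 3
  wind carry: 3
  bring carry: 2
  carry bring: 2
  carry pull: 2
  … (4 more repeated)
18 duplicate windows → 34 − 18 = 16 distinct.

16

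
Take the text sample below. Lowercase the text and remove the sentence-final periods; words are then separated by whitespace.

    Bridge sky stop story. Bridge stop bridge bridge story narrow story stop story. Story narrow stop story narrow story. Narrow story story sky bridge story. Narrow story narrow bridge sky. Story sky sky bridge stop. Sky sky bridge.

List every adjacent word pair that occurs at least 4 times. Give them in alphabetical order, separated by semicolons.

narrow story; story narrow

Bigram counts meeting the condition (at least 4 times):
  narrow story: 4
  story narrow: 6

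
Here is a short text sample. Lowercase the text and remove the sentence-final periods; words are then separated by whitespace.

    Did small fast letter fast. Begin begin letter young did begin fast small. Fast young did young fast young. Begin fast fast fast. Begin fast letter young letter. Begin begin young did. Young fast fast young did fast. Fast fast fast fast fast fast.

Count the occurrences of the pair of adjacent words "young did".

Scanning the 43 overlapping bigram windows for "young did":
  position 9–10: young did
  position 15–16: young did
  position 31–32: young did
  position 36–37: young did

4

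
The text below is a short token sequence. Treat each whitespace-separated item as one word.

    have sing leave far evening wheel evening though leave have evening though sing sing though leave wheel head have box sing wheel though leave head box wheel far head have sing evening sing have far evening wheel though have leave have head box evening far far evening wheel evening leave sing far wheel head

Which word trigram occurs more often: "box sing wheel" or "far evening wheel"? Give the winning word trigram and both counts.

"far evening wheel" (3 vs 1)

"box sing wheel": 1 occurrence
"far evening wheel": 3 occurrences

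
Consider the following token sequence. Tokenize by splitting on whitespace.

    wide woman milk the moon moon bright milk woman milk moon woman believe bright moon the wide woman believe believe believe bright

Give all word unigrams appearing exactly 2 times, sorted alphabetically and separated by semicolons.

Unigram counts meeting the condition (exactly 2 times):
  the: 2
  wide: 2

the; wide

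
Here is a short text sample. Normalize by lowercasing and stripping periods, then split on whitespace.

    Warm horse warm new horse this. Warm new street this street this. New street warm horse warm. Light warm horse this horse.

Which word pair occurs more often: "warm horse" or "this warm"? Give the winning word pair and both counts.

"warm horse": 3 occurrences
"this warm": 1 occurrence

"warm horse" (3 vs 1)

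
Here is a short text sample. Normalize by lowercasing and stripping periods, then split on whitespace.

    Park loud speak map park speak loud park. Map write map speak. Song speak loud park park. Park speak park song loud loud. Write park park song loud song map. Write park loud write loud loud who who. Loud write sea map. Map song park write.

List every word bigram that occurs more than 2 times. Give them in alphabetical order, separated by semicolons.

loud write; park park

Bigram counts meeting the condition (more than 2 times):
  loud write: 3
  park park: 3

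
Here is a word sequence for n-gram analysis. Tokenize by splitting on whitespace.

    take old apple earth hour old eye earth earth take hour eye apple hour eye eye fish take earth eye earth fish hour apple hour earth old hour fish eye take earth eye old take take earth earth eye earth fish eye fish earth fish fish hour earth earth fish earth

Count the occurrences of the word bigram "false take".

Scanning the 50 overlapping bigram windows for "false take":
  (none found)

0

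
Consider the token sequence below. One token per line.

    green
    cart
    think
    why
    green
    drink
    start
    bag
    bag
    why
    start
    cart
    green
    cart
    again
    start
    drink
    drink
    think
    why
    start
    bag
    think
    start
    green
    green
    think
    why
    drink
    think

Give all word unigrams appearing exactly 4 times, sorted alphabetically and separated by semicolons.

drink; why

Unigram counts meeting the condition (exactly 4 times):
  drink: 4
  why: 4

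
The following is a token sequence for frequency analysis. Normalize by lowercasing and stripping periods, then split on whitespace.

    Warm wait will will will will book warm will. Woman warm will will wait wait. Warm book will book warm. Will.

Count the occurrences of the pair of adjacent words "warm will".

Scanning the 20 overlapping bigram windows for "warm will":
  position 8–9: warm will
  position 11–12: warm will
  position 20–21: warm will

3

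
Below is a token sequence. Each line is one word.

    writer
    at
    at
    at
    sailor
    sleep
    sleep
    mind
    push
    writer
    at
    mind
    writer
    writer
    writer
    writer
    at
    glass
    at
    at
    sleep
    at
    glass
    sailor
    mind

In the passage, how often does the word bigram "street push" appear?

0

Scanning the 24 overlapping bigram windows for "street push":
  (none found)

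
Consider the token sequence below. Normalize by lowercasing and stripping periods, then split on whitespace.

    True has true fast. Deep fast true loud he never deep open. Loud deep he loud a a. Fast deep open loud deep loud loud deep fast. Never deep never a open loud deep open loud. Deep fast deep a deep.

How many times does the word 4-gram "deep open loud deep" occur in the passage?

3

Scanning the 38 overlapping 4-gram windows for "deep open loud deep":
  position 11–14: deep open loud deep
  position 20–23: deep open loud deep
  position 34–37: deep open loud deep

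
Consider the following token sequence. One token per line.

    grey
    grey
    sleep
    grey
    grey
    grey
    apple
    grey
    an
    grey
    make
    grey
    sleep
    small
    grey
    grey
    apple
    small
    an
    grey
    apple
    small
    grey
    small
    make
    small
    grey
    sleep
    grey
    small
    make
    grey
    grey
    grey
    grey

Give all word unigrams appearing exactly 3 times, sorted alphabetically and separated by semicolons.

Unigram counts meeting the condition (exactly 3 times):
  apple: 3
  make: 3
  sleep: 3

apple; make; sleep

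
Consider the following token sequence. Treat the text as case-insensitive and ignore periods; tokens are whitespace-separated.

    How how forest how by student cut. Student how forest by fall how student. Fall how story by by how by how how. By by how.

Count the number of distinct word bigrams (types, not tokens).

26 tokens → 25 bigram windows in total.
Repeated bigrams (each contributes count−1 duplicates):
  by how: 3
  how by: 3
  by by: 2
  fall how: 2
  how forest: 2
  how how: 2
8 duplicate windows → 25 − 8 = 17 distinct.

17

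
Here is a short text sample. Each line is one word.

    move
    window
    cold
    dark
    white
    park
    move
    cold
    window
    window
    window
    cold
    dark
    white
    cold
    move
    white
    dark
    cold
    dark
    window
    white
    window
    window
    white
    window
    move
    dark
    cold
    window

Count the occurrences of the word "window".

Scanning the 30 tokens for "window":
  position 2: window
  position 9: window
  position 10: window
  position 11: window
  position 21: window
  position 23: window
  position 24: window
  position 26: window
  position 30: window

9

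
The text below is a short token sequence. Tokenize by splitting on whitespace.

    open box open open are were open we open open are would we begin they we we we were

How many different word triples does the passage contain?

16

19 tokens → 17 trigram windows in total.
Repeated trigrams (each contributes count−1 duplicates):
  open open are: 2
1 duplicate windows → 17 − 1 = 16 distinct.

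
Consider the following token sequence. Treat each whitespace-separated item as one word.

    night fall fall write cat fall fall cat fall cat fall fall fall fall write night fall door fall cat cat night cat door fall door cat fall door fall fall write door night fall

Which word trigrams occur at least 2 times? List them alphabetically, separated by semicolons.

Trigram counts meeting the condition (at least 2 times):
  cat fall fall: 2
  fall cat fall: 2
  fall door fall: 2
  fall fall fall: 2
  fall fall write: 3

cat fall fall; fall cat fall; fall door fall; fall fall fall; fall fall write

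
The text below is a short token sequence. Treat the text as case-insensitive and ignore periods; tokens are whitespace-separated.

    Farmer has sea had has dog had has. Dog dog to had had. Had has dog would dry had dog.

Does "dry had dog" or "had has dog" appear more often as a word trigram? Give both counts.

"dry had dog": 1 occurrence
"had has dog": 3 occurrences

"had has dog" (3 vs 1)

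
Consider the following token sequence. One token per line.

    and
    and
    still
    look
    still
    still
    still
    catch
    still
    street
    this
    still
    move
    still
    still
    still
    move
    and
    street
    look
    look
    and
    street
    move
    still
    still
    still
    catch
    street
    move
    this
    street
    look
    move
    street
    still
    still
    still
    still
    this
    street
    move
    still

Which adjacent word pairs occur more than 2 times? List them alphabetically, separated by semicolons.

Bigram counts meeting the condition (more than 2 times):
  move still: 3
  still still: 9
  street move: 3

move still; still still; street move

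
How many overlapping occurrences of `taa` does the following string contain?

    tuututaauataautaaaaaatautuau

3

Sliding a length-3 window over the 28 characters (26 positions):
  position 6–8: taa
  position 11–13: taa
  position 15–17: taa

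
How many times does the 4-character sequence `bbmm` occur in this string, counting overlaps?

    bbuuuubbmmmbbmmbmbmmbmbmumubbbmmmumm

3

Sliding a length-4 window over the 36 characters (33 positions):
  position 7–10: bbmm
  position 12–15: bbmm
  position 29–32: bbmm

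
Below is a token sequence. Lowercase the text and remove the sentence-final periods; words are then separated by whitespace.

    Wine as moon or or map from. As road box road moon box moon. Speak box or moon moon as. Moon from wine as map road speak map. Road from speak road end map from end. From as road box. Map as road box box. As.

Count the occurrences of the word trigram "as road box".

3

Scanning the 44 overlapping trigram windows for "as road box":
  position 8–10: as road box
  position 38–40: as road box
  position 42–44: as road box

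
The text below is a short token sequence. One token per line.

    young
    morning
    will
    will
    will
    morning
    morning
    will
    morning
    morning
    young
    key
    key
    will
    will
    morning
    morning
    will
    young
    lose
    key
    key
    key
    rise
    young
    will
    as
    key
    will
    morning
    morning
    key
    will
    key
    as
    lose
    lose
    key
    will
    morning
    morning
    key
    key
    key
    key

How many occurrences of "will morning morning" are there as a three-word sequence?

5

Scanning the 43 overlapping trigram windows for "will morning morning":
  position 5–7: will morning morning
  position 8–10: will morning morning
  position 15–17: will morning morning
  position 29–31: will morning morning
  position 39–41: will morning morning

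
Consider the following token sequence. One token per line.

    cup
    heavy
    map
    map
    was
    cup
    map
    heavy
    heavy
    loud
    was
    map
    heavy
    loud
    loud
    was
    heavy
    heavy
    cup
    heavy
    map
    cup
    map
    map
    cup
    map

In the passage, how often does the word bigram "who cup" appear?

Scanning the 25 overlapping bigram windows for "who cup":
  (none found)

0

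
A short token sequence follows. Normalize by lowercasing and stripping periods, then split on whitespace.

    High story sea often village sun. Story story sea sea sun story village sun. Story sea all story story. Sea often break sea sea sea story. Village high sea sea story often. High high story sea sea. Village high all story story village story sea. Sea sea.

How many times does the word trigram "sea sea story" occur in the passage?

2

Scanning the 45 overlapping trigram windows for "sea sea story":
  position 24–26: sea sea story
  position 29–31: sea sea story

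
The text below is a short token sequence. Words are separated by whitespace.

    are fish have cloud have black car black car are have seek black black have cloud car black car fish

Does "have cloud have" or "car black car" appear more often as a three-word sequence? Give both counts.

"have cloud have": 1 occurrence
"car black car": 2 occurrences

"car black car" (2 vs 1)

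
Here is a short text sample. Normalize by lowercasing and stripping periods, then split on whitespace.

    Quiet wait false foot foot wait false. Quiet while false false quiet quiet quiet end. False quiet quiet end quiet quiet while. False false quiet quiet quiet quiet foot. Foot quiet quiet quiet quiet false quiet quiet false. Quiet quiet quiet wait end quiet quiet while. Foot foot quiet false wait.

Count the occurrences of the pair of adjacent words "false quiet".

Scanning the 50 overlapping bigram windows for "false quiet":
  position 7–8: false quiet
  position 11–12: false quiet
  position 16–17: false quiet
  position 24–25: false quiet
  position 35–36: false quiet
  position 38–39: false quiet

6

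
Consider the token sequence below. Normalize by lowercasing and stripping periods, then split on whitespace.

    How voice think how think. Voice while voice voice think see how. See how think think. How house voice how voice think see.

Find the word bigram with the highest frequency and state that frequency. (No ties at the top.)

"voice think", 3 times

Bigram frequencies (highest first):
  voice think: 3
  how voice: 2
  think how: 2
  how think: 2
  think see: 2
  see how: 2
  … (9 more, each ≤ 1)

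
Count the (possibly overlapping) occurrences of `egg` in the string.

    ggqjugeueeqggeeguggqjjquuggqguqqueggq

Sliding a length-3 window over the 37 characters (35 positions):
  position 34–36: egg

1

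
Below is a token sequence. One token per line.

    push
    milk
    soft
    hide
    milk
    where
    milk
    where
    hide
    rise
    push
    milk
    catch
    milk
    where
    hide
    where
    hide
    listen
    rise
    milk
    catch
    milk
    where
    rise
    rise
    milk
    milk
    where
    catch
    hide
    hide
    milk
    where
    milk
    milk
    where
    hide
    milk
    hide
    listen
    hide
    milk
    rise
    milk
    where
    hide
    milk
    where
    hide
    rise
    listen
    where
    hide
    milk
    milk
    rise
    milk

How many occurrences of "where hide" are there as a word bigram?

7

Scanning the 57 overlapping bigram windows for "where hide":
  position 8–9: where hide
  position 15–16: where hide
  position 17–18: where hide
  position 37–38: where hide
  position 46–47: where hide
  position 49–50: where hide
  position 53–54: where hide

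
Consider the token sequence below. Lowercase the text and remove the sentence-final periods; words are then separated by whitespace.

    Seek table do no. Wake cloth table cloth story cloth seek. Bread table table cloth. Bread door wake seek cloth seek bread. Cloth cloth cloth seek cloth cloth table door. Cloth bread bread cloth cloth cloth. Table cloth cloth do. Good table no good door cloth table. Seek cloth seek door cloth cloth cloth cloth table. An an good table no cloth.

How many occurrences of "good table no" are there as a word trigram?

2

Scanning the 60 overlapping trigram windows for "good table no":
  position 41–43: good table no
  position 59–61: good table no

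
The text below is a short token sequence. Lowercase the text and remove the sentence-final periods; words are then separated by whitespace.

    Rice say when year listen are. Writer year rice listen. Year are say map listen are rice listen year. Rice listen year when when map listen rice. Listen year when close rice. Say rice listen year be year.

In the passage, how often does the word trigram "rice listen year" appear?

5

Scanning the 36 overlapping trigram windows for "rice listen year":
  position 9–11: rice listen year
  position 17–19: rice listen year
  position 20–22: rice listen year
  position 27–29: rice listen year
  position 34–36: rice listen year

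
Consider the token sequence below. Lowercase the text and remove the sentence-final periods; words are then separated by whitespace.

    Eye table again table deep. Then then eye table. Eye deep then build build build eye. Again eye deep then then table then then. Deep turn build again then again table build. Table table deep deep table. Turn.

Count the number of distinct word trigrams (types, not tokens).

38 tokens → 36 trigram windows in total.
Repeated trigrams (each contributes count−1 duplicates):
  deep then then: 2
  eye deep then: 2
2 duplicate windows → 36 − 2 = 34 distinct.

34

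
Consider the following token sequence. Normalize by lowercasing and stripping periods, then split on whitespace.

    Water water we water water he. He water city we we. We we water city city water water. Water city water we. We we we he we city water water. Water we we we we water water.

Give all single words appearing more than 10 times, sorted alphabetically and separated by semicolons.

water; we

Unigram counts meeting the condition (more than 10 times):
  water: 15
  we: 14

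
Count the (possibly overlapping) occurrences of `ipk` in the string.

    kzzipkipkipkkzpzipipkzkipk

5

Sliding a length-3 window over the 26 characters (24 positions):
  position 4–6: ipk
  position 7–9: ipk
  position 10–12: ipk
  position 19–21: ipk
  position 24–26: ipk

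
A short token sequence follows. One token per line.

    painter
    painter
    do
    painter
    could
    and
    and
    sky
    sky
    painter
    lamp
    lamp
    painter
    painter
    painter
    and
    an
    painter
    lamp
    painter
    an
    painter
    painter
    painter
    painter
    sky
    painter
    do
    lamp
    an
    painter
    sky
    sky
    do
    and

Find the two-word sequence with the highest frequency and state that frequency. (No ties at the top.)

Bigram frequencies (highest first):
  painter painter: 6
  an painter: 3
  painter do: 2
  sky sky: 2
  sky painter: 2
  painter lamp: 2
  … (15 more, each ≤ 2)

"painter painter", 6 times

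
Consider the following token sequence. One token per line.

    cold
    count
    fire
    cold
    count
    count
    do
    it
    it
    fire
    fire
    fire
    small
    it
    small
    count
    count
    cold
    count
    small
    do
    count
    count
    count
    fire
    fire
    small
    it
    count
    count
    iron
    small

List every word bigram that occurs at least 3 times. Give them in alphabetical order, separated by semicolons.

cold count; count count; fire fire

Bigram counts meeting the condition (at least 3 times):
  cold count: 3
  count count: 5
  fire fire: 3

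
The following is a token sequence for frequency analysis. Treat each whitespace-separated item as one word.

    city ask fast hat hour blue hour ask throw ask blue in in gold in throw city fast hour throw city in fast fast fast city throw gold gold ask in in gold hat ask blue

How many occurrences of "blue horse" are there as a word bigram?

0

Scanning the 35 overlapping bigram windows for "blue horse":
  (none found)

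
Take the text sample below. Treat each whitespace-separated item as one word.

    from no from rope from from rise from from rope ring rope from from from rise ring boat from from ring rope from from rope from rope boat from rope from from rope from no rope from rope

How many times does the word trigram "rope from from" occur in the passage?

4

Scanning the 36 overlapping trigram windows for "rope from from":
  position 4–6: rope from from
  position 12–14: rope from from
  position 22–24: rope from from
  position 30–32: rope from from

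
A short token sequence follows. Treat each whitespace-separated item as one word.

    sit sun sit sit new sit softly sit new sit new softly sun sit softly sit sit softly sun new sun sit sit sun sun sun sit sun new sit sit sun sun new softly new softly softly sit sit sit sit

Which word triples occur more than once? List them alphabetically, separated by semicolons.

sit new sit; sit sit sit; sit sit sun; sit softly sit; sit sun sun; softly sit sit; sun sit sit

Trigram counts meeting the condition (more than once):
  sit new sit: 2
  sit sit sit: 2
  sit sit sun: 2
  sit softly sit: 2
  sit sun sun: 2
  softly sit sit: 2
  sun sit sit: 2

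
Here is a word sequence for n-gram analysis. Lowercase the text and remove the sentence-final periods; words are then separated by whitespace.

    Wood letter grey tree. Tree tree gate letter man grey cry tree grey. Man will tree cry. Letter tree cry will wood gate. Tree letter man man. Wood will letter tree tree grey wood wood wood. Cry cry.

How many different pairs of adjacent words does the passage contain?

38 tokens → 37 bigram windows in total.
Repeated bigrams (each contributes count−1 duplicates):
  tree tree: 3
  letter man: 2
  letter tree: 2
  tree cry: 2
  tree grey: 2
  wood wood: 2
7 duplicate windows → 37 − 7 = 30 distinct.

30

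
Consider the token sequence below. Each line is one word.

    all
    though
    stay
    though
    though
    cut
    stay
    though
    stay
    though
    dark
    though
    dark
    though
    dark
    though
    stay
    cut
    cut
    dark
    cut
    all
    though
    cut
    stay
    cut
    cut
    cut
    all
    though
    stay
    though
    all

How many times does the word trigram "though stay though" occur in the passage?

3

Scanning the 31 overlapping trigram windows for "though stay though":
  position 2–4: though stay though
  position 8–10: though stay though
  position 30–32: though stay though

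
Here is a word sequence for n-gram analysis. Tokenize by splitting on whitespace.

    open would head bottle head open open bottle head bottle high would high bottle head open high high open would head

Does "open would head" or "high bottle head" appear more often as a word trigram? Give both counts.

"open would head" (2 vs 1)

"open would head": 2 occurrences
"high bottle head": 1 occurrence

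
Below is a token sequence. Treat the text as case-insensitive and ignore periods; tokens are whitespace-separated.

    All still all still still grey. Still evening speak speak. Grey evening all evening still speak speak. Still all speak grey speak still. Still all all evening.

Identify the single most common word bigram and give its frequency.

Bigram frequencies (highest first):
  still all: 3
  all still: 2
  still still: 2
  speak speak: 2
  speak grey: 2
  all evening: 2
  … (12 more, each ≤ 2)

"still all", 3 times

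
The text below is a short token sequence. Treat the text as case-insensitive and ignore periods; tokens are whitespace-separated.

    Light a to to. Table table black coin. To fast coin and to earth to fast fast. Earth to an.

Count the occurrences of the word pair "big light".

0

Scanning the 19 overlapping bigram windows for "big light":
  (none found)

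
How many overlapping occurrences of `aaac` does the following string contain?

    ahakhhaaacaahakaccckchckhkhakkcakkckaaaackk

Sliding a length-4 window over the 43 characters (40 positions):
  position 7–10: aaac
  position 38–41: aaac

2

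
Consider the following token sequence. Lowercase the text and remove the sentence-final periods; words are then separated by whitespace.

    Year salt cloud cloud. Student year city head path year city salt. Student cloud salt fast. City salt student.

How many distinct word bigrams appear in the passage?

15

19 tokens → 18 bigram windows in total.
Repeated bigrams (each contributes count−1 duplicates):
  city salt: 2
  salt student: 2
  year city: 2
3 duplicate windows → 18 − 3 = 15 distinct.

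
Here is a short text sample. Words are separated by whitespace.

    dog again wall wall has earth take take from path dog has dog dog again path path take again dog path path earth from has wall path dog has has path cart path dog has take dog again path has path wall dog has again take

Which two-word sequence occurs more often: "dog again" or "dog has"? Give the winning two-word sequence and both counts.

"dog again": 3 occurrences
"dog has": 4 occurrences

"dog has" (4 vs 3)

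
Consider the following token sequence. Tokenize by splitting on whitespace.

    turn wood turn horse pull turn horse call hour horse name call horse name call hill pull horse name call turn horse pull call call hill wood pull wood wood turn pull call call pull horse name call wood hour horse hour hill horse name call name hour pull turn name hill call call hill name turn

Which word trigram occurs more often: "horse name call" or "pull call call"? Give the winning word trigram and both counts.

"horse name call" (5 vs 2)

"horse name call": 5 occurrences
"pull call call": 2 occurrences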